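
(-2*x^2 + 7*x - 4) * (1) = -2*x^2 + 7*x - 4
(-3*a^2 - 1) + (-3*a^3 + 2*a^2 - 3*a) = -3*a^3 - a^2 - 3*a - 1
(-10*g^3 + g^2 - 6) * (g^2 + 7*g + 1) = -10*g^5 - 69*g^4 - 3*g^3 - 5*g^2 - 42*g - 6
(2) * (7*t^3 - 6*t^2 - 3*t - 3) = 14*t^3 - 12*t^2 - 6*t - 6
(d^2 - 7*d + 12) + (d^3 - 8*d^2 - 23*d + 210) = d^3 - 7*d^2 - 30*d + 222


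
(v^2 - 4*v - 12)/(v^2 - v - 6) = (v - 6)/(v - 3)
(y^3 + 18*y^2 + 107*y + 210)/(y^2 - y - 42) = (y^2 + 12*y + 35)/(y - 7)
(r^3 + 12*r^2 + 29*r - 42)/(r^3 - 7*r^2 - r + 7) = (r^2 + 13*r + 42)/(r^2 - 6*r - 7)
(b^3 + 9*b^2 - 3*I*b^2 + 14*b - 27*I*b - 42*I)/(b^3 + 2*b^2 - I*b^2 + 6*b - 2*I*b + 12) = (b + 7)/(b + 2*I)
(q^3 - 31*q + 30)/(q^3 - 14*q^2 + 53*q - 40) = (q + 6)/(q - 8)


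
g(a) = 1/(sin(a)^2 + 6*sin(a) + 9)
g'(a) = (-2*sin(a)*cos(a) - 6*cos(a))/(sin(a)^2 + 6*sin(a) + 9)^2 = -2*cos(a)/(sin(a) + 3)^3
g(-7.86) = 0.25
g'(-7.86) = 0.00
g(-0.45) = 0.15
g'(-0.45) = -0.11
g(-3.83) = 0.08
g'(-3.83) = 0.03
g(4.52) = 0.25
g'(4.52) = 0.05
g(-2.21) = 0.21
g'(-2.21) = 0.11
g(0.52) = 0.08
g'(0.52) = -0.04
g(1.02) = 0.07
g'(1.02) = -0.02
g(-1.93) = 0.23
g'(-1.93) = 0.08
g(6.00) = 0.14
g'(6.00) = -0.10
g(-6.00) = 0.09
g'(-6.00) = -0.05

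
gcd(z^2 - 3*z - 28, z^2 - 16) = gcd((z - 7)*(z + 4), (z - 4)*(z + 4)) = z + 4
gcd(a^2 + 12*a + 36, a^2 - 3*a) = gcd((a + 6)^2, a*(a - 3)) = 1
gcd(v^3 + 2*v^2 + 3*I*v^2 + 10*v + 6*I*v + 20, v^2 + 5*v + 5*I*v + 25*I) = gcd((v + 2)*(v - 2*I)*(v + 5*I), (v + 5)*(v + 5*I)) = v + 5*I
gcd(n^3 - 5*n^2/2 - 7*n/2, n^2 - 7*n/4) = n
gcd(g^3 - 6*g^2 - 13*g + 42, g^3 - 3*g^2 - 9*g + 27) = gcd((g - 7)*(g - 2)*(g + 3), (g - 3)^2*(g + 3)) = g + 3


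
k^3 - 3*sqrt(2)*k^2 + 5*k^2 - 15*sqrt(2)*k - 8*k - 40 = (k + 5)*(k - 4*sqrt(2))*(k + sqrt(2))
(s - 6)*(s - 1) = s^2 - 7*s + 6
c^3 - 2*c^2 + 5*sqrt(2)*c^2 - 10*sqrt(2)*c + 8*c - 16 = (c - 2)*(c + sqrt(2))*(c + 4*sqrt(2))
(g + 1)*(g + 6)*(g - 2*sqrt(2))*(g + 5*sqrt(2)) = g^4 + 3*sqrt(2)*g^3 + 7*g^3 - 14*g^2 + 21*sqrt(2)*g^2 - 140*g + 18*sqrt(2)*g - 120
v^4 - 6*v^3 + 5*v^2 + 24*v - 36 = (v - 3)^2*(v - 2)*(v + 2)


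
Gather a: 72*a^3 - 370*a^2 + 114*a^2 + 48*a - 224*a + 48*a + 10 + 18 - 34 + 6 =72*a^3 - 256*a^2 - 128*a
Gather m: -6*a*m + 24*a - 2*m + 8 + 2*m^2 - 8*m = 24*a + 2*m^2 + m*(-6*a - 10) + 8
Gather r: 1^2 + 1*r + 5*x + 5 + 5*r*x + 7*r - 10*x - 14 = r*(5*x + 8) - 5*x - 8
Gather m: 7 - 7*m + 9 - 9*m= 16 - 16*m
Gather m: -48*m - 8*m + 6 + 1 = 7 - 56*m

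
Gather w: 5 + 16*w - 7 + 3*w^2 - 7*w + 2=3*w^2 + 9*w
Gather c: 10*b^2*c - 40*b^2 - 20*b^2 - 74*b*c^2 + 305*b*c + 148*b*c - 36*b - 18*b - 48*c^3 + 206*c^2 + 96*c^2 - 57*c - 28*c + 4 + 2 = -60*b^2 - 54*b - 48*c^3 + c^2*(302 - 74*b) + c*(10*b^2 + 453*b - 85) + 6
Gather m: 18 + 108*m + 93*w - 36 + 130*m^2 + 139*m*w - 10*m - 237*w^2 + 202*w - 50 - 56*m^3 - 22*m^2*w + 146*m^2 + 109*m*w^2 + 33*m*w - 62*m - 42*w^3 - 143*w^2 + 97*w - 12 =-56*m^3 + m^2*(276 - 22*w) + m*(109*w^2 + 172*w + 36) - 42*w^3 - 380*w^2 + 392*w - 80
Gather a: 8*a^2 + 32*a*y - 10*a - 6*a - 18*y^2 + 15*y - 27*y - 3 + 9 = 8*a^2 + a*(32*y - 16) - 18*y^2 - 12*y + 6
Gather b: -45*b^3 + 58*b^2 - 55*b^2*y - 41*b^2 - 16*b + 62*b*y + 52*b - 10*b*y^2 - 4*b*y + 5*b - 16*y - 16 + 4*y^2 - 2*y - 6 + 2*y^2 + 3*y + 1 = -45*b^3 + b^2*(17 - 55*y) + b*(-10*y^2 + 58*y + 41) + 6*y^2 - 15*y - 21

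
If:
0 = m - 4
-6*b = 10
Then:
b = -5/3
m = 4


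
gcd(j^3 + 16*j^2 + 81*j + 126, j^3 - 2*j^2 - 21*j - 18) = j + 3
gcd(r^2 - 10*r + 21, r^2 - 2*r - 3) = r - 3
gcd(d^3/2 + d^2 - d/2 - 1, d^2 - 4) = d + 2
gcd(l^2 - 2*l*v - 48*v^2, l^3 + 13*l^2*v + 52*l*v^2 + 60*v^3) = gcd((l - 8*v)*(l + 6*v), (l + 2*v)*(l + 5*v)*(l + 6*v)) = l + 6*v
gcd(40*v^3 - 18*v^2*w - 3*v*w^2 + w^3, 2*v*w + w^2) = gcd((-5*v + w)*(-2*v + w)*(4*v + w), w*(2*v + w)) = 1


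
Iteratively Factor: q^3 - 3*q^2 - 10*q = (q)*(q^2 - 3*q - 10) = q*(q + 2)*(q - 5)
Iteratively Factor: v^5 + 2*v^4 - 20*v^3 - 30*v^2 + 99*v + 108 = (v - 3)*(v^4 + 5*v^3 - 5*v^2 - 45*v - 36) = (v - 3)*(v + 1)*(v^3 + 4*v^2 - 9*v - 36) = (v - 3)*(v + 1)*(v + 4)*(v^2 - 9) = (v - 3)*(v + 1)*(v + 3)*(v + 4)*(v - 3)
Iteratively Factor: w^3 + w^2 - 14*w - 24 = (w + 3)*(w^2 - 2*w - 8) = (w - 4)*(w + 3)*(w + 2)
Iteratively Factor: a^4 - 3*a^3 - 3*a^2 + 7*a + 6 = (a - 3)*(a^3 - 3*a - 2) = (a - 3)*(a + 1)*(a^2 - a - 2) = (a - 3)*(a + 1)^2*(a - 2)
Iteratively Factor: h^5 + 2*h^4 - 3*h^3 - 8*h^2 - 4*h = (h + 1)*(h^4 + h^3 - 4*h^2 - 4*h) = (h - 2)*(h + 1)*(h^3 + 3*h^2 + 2*h) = h*(h - 2)*(h + 1)*(h^2 + 3*h + 2) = h*(h - 2)*(h + 1)^2*(h + 2)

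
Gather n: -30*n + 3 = 3 - 30*n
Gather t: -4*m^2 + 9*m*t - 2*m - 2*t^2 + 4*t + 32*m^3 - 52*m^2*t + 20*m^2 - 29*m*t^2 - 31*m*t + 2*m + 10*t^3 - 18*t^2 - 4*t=32*m^3 + 16*m^2 + 10*t^3 + t^2*(-29*m - 20) + t*(-52*m^2 - 22*m)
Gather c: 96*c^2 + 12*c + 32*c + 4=96*c^2 + 44*c + 4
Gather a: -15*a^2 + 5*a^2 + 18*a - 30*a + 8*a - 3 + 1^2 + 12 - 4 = -10*a^2 - 4*a + 6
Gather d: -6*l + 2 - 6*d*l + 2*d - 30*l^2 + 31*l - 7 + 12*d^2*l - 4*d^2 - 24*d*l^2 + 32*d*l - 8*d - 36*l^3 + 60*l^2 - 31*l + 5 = d^2*(12*l - 4) + d*(-24*l^2 + 26*l - 6) - 36*l^3 + 30*l^2 - 6*l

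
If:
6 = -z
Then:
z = -6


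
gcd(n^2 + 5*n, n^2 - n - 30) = n + 5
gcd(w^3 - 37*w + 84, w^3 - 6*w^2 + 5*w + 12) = w^2 - 7*w + 12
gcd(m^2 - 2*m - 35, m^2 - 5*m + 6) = 1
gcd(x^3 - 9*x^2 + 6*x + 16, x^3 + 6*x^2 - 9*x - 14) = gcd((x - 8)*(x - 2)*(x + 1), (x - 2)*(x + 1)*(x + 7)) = x^2 - x - 2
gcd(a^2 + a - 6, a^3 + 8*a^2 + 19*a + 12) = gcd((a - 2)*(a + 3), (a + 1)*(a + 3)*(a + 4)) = a + 3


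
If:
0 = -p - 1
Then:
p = -1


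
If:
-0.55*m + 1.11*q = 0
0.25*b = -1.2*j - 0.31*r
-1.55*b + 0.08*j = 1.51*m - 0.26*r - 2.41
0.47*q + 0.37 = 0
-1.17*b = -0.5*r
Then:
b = 4.78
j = -3.88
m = -1.59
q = -0.79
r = 11.18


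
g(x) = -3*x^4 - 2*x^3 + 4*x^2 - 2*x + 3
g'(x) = -12*x^3 - 6*x^2 + 8*x - 2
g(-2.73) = -87.67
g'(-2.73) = 175.60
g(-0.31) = 4.04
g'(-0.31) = -4.70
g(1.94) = -42.92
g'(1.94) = -96.68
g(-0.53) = 5.24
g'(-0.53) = -6.14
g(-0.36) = 4.28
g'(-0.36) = -5.10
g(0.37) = 2.65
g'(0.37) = -0.47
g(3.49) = -485.34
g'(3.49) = -557.26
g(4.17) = -987.93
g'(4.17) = -943.11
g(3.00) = -264.00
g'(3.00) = -356.00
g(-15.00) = -144192.00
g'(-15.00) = 39028.00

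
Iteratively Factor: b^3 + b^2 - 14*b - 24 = (b - 4)*(b^2 + 5*b + 6) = (b - 4)*(b + 3)*(b + 2)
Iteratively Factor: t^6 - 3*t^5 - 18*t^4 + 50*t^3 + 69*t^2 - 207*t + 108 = (t + 3)*(t^5 - 6*t^4 + 50*t^2 - 81*t + 36) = (t - 4)*(t + 3)*(t^4 - 2*t^3 - 8*t^2 + 18*t - 9) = (t - 4)*(t + 3)^2*(t^3 - 5*t^2 + 7*t - 3) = (t - 4)*(t - 3)*(t + 3)^2*(t^2 - 2*t + 1) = (t - 4)*(t - 3)*(t - 1)*(t + 3)^2*(t - 1)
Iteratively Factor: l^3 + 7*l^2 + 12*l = (l + 4)*(l^2 + 3*l) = (l + 3)*(l + 4)*(l)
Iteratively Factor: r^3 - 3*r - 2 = (r + 1)*(r^2 - r - 2) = (r - 2)*(r + 1)*(r + 1)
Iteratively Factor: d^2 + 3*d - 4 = (d + 4)*(d - 1)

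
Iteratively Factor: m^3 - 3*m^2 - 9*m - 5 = (m - 5)*(m^2 + 2*m + 1) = (m - 5)*(m + 1)*(m + 1)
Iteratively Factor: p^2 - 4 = (p - 2)*(p + 2)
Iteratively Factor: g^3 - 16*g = (g)*(g^2 - 16) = g*(g - 4)*(g + 4)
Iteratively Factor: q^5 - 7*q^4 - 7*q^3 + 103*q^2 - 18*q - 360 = (q - 3)*(q^4 - 4*q^3 - 19*q^2 + 46*q + 120) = (q - 5)*(q - 3)*(q^3 + q^2 - 14*q - 24) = (q - 5)*(q - 3)*(q + 2)*(q^2 - q - 12) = (q - 5)*(q - 4)*(q - 3)*(q + 2)*(q + 3)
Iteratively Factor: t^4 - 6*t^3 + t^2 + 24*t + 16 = (t - 4)*(t^3 - 2*t^2 - 7*t - 4) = (t - 4)*(t + 1)*(t^2 - 3*t - 4) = (t - 4)*(t + 1)^2*(t - 4)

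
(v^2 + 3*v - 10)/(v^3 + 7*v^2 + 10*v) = (v - 2)/(v*(v + 2))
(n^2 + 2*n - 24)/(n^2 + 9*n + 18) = (n - 4)/(n + 3)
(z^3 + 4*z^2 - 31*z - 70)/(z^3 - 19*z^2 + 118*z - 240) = (z^2 + 9*z + 14)/(z^2 - 14*z + 48)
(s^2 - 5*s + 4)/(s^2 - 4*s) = (s - 1)/s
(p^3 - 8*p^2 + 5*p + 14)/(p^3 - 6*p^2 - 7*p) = (p - 2)/p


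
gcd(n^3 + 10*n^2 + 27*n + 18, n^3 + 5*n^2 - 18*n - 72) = n^2 + 9*n + 18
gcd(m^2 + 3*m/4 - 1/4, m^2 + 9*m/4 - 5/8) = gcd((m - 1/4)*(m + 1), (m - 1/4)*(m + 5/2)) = m - 1/4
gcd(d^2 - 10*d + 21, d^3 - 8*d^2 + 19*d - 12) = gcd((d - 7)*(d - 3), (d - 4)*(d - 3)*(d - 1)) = d - 3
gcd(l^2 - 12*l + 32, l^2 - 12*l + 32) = l^2 - 12*l + 32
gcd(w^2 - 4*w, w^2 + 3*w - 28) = w - 4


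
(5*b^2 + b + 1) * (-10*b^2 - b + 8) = -50*b^4 - 15*b^3 + 29*b^2 + 7*b + 8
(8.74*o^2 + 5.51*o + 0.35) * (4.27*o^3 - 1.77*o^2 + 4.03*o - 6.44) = 37.3198*o^5 + 8.05789999999999*o^4 + 26.964*o^3 - 34.6998*o^2 - 34.0739*o - 2.254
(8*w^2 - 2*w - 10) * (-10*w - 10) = -80*w^3 - 60*w^2 + 120*w + 100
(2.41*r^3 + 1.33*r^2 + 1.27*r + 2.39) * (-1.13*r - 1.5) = -2.7233*r^4 - 5.1179*r^3 - 3.4301*r^2 - 4.6057*r - 3.585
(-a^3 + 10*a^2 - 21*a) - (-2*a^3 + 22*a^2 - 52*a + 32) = a^3 - 12*a^2 + 31*a - 32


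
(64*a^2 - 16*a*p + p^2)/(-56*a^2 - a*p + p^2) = (-8*a + p)/(7*a + p)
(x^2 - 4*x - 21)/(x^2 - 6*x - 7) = (x + 3)/(x + 1)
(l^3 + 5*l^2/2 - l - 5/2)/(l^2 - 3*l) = (l^3 + 5*l^2/2 - l - 5/2)/(l*(l - 3))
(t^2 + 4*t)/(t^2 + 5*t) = (t + 4)/(t + 5)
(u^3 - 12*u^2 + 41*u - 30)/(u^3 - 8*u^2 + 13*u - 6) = (u - 5)/(u - 1)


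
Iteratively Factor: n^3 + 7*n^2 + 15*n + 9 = (n + 1)*(n^2 + 6*n + 9) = (n + 1)*(n + 3)*(n + 3)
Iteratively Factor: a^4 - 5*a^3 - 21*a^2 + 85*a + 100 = (a - 5)*(a^3 - 21*a - 20) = (a - 5)^2*(a^2 + 5*a + 4) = (a - 5)^2*(a + 1)*(a + 4)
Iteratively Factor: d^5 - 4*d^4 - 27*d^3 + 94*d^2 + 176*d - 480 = (d - 4)*(d^4 - 27*d^2 - 14*d + 120) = (d - 5)*(d - 4)*(d^3 + 5*d^2 - 2*d - 24) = (d - 5)*(d - 4)*(d + 4)*(d^2 + d - 6) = (d - 5)*(d - 4)*(d + 3)*(d + 4)*(d - 2)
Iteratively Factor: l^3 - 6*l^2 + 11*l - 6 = (l - 2)*(l^2 - 4*l + 3) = (l - 3)*(l - 2)*(l - 1)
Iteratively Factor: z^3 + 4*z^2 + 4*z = (z + 2)*(z^2 + 2*z) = (z + 2)^2*(z)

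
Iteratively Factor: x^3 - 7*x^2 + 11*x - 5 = (x - 1)*(x^2 - 6*x + 5) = (x - 1)^2*(x - 5)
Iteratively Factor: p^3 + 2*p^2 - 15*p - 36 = (p + 3)*(p^2 - p - 12) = (p - 4)*(p + 3)*(p + 3)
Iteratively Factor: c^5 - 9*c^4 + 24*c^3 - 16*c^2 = (c - 4)*(c^4 - 5*c^3 + 4*c^2) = (c - 4)*(c - 1)*(c^3 - 4*c^2) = c*(c - 4)*(c - 1)*(c^2 - 4*c) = c*(c - 4)^2*(c - 1)*(c)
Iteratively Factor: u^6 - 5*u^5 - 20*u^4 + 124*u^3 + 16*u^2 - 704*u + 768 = (u + 3)*(u^5 - 8*u^4 + 4*u^3 + 112*u^2 - 320*u + 256) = (u - 2)*(u + 3)*(u^4 - 6*u^3 - 8*u^2 + 96*u - 128) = (u - 4)*(u - 2)*(u + 3)*(u^3 - 2*u^2 - 16*u + 32) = (u - 4)^2*(u - 2)*(u + 3)*(u^2 + 2*u - 8) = (u - 4)^2*(u - 2)*(u + 3)*(u + 4)*(u - 2)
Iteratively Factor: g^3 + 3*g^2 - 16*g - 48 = (g + 3)*(g^2 - 16) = (g - 4)*(g + 3)*(g + 4)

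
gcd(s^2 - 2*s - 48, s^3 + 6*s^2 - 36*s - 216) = s + 6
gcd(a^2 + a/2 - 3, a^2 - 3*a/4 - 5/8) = 1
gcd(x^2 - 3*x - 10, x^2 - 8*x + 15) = x - 5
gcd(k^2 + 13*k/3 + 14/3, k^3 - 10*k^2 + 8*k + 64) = k + 2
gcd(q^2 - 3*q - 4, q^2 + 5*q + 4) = q + 1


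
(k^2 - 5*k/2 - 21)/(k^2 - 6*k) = (k + 7/2)/k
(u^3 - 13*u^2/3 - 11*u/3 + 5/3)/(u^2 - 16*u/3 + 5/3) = u + 1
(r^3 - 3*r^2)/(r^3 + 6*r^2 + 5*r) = r*(r - 3)/(r^2 + 6*r + 5)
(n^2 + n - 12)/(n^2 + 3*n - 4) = (n - 3)/(n - 1)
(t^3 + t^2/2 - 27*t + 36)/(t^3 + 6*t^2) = 1 - 11/(2*t) + 6/t^2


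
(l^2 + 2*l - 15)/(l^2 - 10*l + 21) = (l + 5)/(l - 7)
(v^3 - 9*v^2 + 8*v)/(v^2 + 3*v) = (v^2 - 9*v + 8)/(v + 3)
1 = 1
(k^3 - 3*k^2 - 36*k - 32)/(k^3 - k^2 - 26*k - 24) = (k - 8)/(k - 6)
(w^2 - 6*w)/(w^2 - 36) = w/(w + 6)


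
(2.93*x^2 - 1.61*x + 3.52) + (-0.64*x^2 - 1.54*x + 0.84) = 2.29*x^2 - 3.15*x + 4.36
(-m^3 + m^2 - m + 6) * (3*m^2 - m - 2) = -3*m^5 + 4*m^4 - 2*m^3 + 17*m^2 - 4*m - 12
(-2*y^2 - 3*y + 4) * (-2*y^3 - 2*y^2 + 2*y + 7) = 4*y^5 + 10*y^4 - 6*y^3 - 28*y^2 - 13*y + 28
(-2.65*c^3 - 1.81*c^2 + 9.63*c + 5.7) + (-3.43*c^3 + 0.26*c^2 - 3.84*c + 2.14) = -6.08*c^3 - 1.55*c^2 + 5.79*c + 7.84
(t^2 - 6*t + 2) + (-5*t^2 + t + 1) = -4*t^2 - 5*t + 3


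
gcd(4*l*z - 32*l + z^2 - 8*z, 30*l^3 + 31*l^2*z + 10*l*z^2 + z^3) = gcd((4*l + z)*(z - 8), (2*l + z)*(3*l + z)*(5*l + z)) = 1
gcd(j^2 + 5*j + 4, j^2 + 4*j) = j + 4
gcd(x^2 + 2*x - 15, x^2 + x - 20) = x + 5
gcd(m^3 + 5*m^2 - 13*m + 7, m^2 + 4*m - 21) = m + 7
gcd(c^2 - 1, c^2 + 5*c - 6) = c - 1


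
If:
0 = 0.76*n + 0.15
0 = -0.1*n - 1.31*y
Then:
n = -0.20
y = 0.02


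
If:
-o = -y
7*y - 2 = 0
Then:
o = 2/7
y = 2/7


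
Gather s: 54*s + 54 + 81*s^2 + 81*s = 81*s^2 + 135*s + 54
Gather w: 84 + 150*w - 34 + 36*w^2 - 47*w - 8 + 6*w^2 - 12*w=42*w^2 + 91*w + 42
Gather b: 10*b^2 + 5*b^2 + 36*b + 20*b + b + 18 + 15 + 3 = 15*b^2 + 57*b + 36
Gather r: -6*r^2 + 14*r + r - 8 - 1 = -6*r^2 + 15*r - 9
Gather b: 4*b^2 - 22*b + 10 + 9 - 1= 4*b^2 - 22*b + 18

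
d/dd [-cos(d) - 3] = sin(d)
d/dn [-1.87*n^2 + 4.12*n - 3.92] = 4.12 - 3.74*n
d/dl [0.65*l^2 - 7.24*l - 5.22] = 1.3*l - 7.24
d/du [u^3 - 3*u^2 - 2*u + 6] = 3*u^2 - 6*u - 2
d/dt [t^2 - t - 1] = 2*t - 1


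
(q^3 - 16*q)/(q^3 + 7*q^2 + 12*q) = (q - 4)/(q + 3)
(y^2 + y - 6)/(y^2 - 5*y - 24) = (y - 2)/(y - 8)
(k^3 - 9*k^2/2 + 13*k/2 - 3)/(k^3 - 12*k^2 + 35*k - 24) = (k^2 - 7*k/2 + 3)/(k^2 - 11*k + 24)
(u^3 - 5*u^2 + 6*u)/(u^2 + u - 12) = u*(u - 2)/(u + 4)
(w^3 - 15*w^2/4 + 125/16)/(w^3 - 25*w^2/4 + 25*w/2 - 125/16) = (4*w + 5)/(4*w - 5)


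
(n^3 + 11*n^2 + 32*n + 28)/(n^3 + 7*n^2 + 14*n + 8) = (n^2 + 9*n + 14)/(n^2 + 5*n + 4)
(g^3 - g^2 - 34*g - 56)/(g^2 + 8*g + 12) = (g^2 - 3*g - 28)/(g + 6)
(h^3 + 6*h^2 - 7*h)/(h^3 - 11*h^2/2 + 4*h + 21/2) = 2*h*(h^2 + 6*h - 7)/(2*h^3 - 11*h^2 + 8*h + 21)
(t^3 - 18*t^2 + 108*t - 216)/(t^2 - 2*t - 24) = (t^2 - 12*t + 36)/(t + 4)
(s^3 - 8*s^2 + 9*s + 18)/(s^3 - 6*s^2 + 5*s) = (s^3 - 8*s^2 + 9*s + 18)/(s*(s^2 - 6*s + 5))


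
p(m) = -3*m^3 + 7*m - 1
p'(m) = 7 - 9*m^2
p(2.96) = -58.08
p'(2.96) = -71.85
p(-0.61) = -4.59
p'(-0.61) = 3.65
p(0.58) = 2.47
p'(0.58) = 3.97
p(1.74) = -4.62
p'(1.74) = -20.25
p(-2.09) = 11.76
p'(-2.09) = -32.31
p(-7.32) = 1124.43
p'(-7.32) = -475.24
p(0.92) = 3.10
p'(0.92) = -0.62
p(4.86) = -311.35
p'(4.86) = -205.58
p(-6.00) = 605.00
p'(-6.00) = -317.00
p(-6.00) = 605.00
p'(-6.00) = -317.00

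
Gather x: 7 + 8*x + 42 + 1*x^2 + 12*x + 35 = x^2 + 20*x + 84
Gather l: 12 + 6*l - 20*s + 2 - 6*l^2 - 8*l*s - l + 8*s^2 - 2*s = -6*l^2 + l*(5 - 8*s) + 8*s^2 - 22*s + 14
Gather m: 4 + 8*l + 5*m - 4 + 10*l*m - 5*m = 10*l*m + 8*l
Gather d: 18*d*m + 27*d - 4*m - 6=d*(18*m + 27) - 4*m - 6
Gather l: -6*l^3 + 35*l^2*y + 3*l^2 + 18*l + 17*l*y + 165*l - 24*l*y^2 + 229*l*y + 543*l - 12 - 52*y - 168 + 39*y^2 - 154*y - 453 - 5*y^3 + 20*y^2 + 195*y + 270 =-6*l^3 + l^2*(35*y + 3) + l*(-24*y^2 + 246*y + 726) - 5*y^3 + 59*y^2 - 11*y - 363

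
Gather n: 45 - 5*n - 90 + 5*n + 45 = 0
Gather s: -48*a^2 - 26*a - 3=-48*a^2 - 26*a - 3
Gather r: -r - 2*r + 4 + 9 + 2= 15 - 3*r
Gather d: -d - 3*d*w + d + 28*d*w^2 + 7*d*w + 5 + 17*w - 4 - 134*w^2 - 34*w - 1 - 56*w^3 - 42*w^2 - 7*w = d*(28*w^2 + 4*w) - 56*w^3 - 176*w^2 - 24*w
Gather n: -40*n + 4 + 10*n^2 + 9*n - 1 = 10*n^2 - 31*n + 3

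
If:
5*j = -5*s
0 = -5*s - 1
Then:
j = 1/5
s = -1/5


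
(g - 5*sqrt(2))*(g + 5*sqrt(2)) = g^2 - 50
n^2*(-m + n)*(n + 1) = -m*n^3 - m*n^2 + n^4 + n^3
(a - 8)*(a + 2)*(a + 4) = a^3 - 2*a^2 - 40*a - 64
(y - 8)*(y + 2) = y^2 - 6*y - 16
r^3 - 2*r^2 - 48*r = r*(r - 8)*(r + 6)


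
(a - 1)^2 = a^2 - 2*a + 1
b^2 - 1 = (b - 1)*(b + 1)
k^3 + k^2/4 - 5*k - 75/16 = (k - 5/2)*(k + 5/4)*(k + 3/2)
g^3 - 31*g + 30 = (g - 5)*(g - 1)*(g + 6)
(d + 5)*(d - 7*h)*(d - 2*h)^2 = d^4 - 11*d^3*h + 5*d^3 + 32*d^2*h^2 - 55*d^2*h - 28*d*h^3 + 160*d*h^2 - 140*h^3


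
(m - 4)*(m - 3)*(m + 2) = m^3 - 5*m^2 - 2*m + 24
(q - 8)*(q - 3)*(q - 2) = q^3 - 13*q^2 + 46*q - 48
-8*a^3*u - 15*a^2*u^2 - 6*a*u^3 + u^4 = u*(-8*a + u)*(a + u)^2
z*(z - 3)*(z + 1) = z^3 - 2*z^2 - 3*z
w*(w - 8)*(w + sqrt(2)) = w^3 - 8*w^2 + sqrt(2)*w^2 - 8*sqrt(2)*w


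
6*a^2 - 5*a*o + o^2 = (-3*a + o)*(-2*a + o)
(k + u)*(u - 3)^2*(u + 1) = k*u^3 - 5*k*u^2 + 3*k*u + 9*k + u^4 - 5*u^3 + 3*u^2 + 9*u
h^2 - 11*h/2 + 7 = (h - 7/2)*(h - 2)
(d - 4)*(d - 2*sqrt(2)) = d^2 - 4*d - 2*sqrt(2)*d + 8*sqrt(2)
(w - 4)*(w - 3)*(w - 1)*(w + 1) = w^4 - 7*w^3 + 11*w^2 + 7*w - 12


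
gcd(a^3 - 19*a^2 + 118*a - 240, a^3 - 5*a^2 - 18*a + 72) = a - 6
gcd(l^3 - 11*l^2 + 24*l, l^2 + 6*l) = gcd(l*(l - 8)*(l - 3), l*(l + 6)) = l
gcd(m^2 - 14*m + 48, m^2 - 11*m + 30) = m - 6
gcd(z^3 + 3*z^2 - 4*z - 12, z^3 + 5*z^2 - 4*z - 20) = z^2 - 4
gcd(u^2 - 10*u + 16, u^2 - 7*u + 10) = u - 2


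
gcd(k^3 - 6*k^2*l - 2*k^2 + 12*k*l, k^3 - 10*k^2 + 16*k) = k^2 - 2*k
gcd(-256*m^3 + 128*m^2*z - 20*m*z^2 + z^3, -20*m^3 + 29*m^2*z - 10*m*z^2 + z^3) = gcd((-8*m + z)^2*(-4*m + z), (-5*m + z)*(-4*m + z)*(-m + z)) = -4*m + z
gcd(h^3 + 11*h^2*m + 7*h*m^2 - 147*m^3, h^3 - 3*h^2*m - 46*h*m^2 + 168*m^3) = h + 7*m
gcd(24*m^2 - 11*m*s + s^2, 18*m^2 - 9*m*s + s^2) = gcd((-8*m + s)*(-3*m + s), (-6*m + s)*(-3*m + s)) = -3*m + s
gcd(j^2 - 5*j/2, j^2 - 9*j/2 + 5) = j - 5/2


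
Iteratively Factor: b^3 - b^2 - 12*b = (b)*(b^2 - b - 12) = b*(b - 4)*(b + 3)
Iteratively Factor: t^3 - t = (t + 1)*(t^2 - t) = t*(t + 1)*(t - 1)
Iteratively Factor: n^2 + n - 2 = (n - 1)*(n + 2)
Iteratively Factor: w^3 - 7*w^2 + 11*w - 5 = (w - 5)*(w^2 - 2*w + 1) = (w - 5)*(w - 1)*(w - 1)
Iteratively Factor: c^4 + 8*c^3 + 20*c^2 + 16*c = (c + 2)*(c^3 + 6*c^2 + 8*c) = c*(c + 2)*(c^2 + 6*c + 8) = c*(c + 2)^2*(c + 4)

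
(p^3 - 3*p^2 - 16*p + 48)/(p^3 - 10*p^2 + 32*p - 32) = (p^2 + p - 12)/(p^2 - 6*p + 8)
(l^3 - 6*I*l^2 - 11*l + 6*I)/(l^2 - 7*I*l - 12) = (l^2 - 3*I*l - 2)/(l - 4*I)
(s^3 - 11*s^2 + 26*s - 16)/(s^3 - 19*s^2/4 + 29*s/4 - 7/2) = 4*(s - 8)/(4*s - 7)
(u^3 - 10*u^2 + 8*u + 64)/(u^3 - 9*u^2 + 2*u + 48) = (u - 4)/(u - 3)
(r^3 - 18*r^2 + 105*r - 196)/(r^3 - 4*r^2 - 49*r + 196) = (r - 7)/(r + 7)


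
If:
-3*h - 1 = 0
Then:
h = -1/3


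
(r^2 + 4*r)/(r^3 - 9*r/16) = 16*(r + 4)/(16*r^2 - 9)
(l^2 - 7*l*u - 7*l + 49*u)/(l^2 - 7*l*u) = (l - 7)/l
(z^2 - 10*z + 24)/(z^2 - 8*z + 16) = (z - 6)/(z - 4)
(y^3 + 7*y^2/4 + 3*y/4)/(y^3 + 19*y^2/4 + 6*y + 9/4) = y/(y + 3)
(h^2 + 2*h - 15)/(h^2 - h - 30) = (h - 3)/(h - 6)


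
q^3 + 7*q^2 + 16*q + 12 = (q + 2)^2*(q + 3)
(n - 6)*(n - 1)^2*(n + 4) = n^4 - 4*n^3 - 19*n^2 + 46*n - 24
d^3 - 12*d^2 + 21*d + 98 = (d - 7)^2*(d + 2)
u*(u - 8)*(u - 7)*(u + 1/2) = u^4 - 29*u^3/2 + 97*u^2/2 + 28*u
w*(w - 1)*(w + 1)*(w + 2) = w^4 + 2*w^3 - w^2 - 2*w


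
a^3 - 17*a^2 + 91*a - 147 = (a - 7)^2*(a - 3)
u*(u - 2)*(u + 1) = u^3 - u^2 - 2*u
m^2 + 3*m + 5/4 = (m + 1/2)*(m + 5/2)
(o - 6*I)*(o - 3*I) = o^2 - 9*I*o - 18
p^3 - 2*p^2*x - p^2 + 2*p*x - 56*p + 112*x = (p - 8)*(p + 7)*(p - 2*x)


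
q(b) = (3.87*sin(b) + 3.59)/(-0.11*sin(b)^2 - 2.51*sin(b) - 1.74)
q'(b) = (0.22*sin(b)*cos(b) + 2.51*cos(b))*(3.87*sin(b) + 3.59)/(-0.11*sin(b)^2 - 2.51*sin(b) - 1.74)^2 + 3.87*cos(b)/(-0.11*sin(b)^2 - 2.51*sin(b) - 1.74) = (0.4257*sin(b)^2 + 0.7898*sin(b) + 2.2771)*cos(b)/(0.0121*sin(b)^4 + 0.5522*sin(b)^3 + 6.6829*sin(b)^2 + 8.7348*sin(b) + 3.0276)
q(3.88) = -9.82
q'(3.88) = -142.41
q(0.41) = -1.86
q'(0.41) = 0.32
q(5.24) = 0.71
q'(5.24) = 8.02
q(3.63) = -3.03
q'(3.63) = -5.14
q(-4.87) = -1.71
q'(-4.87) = 0.03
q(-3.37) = -1.93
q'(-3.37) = -0.45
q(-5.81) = -1.84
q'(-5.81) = 0.29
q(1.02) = -1.74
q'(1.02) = 0.11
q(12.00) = -3.56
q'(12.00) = 9.24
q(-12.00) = -1.82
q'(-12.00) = 0.24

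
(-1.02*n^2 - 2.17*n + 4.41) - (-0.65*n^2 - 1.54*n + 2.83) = -0.37*n^2 - 0.63*n + 1.58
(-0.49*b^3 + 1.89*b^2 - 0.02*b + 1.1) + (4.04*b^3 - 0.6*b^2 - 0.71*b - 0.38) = 3.55*b^3 + 1.29*b^2 - 0.73*b + 0.72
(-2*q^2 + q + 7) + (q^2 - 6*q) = -q^2 - 5*q + 7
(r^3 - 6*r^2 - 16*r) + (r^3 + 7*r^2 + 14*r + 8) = 2*r^3 + r^2 - 2*r + 8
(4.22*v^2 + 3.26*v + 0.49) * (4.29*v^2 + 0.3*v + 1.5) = 18.1038*v^4 + 15.2514*v^3 + 9.4101*v^2 + 5.037*v + 0.735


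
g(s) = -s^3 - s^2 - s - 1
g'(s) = -3*s^2 - 2*s - 1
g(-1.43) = 1.31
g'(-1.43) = -4.27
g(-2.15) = 6.47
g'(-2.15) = -10.57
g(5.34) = -187.13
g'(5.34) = -97.23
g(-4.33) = 65.76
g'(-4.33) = -48.59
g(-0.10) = -0.91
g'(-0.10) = -0.83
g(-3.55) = 34.69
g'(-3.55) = -31.71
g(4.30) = -103.30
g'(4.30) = -65.07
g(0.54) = -1.99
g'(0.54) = -2.95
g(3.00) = -40.00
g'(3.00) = -34.00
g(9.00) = -820.00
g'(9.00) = -262.00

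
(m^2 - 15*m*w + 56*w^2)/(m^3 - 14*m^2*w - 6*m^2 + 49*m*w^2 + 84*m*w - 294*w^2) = (-m + 8*w)/(-m^2 + 7*m*w + 6*m - 42*w)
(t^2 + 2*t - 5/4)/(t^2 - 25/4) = (2*t - 1)/(2*t - 5)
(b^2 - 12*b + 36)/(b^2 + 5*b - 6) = (b^2 - 12*b + 36)/(b^2 + 5*b - 6)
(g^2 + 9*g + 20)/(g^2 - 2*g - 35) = (g + 4)/(g - 7)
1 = 1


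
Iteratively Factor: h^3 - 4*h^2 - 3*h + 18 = (h - 3)*(h^2 - h - 6) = (h - 3)*(h + 2)*(h - 3)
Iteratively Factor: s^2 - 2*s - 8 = (s - 4)*(s + 2)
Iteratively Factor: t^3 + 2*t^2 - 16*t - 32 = (t + 2)*(t^2 - 16) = (t - 4)*(t + 2)*(t + 4)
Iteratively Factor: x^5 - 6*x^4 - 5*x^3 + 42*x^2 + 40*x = (x)*(x^4 - 6*x^3 - 5*x^2 + 42*x + 40) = x*(x + 2)*(x^3 - 8*x^2 + 11*x + 20) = x*(x + 1)*(x + 2)*(x^2 - 9*x + 20) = x*(x - 5)*(x + 1)*(x + 2)*(x - 4)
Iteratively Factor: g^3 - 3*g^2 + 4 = (g + 1)*(g^2 - 4*g + 4) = (g - 2)*(g + 1)*(g - 2)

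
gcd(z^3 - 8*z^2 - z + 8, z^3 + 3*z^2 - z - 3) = z^2 - 1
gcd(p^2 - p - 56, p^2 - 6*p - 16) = p - 8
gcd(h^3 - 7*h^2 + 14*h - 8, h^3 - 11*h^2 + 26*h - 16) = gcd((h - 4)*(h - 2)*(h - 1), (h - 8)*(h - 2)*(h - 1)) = h^2 - 3*h + 2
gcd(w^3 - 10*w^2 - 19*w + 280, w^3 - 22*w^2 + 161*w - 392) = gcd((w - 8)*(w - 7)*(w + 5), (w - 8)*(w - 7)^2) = w^2 - 15*w + 56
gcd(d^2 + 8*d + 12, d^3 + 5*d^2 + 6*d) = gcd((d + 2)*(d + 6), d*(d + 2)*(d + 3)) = d + 2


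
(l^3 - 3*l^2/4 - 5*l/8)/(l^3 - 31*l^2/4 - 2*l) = (-8*l^2 + 6*l + 5)/(2*(-4*l^2 + 31*l + 8))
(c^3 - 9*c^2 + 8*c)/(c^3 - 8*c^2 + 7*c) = (c - 8)/(c - 7)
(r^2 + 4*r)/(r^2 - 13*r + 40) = r*(r + 4)/(r^2 - 13*r + 40)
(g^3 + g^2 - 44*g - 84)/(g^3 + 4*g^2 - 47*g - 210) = (g + 2)/(g + 5)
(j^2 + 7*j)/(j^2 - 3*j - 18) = j*(j + 7)/(j^2 - 3*j - 18)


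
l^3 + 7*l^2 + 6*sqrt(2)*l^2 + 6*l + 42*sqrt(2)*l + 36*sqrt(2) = (l + 1)*(l + 6)*(l + 6*sqrt(2))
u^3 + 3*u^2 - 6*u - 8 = (u - 2)*(u + 1)*(u + 4)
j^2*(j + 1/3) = j^3 + j^2/3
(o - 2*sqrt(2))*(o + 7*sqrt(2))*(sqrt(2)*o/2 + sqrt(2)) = sqrt(2)*o^3/2 + sqrt(2)*o^2 + 5*o^2 - 14*sqrt(2)*o + 10*o - 28*sqrt(2)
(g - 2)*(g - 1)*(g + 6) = g^3 + 3*g^2 - 16*g + 12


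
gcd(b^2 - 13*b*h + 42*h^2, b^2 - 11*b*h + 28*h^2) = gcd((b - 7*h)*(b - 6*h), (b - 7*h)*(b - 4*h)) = b - 7*h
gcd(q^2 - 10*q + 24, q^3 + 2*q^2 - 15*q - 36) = q - 4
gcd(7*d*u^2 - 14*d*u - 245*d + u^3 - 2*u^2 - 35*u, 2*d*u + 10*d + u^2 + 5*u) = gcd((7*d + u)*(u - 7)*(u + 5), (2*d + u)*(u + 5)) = u + 5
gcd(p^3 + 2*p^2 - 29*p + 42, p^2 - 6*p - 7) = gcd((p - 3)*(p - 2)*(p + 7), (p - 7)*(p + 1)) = 1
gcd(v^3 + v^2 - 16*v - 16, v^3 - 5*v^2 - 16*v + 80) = v^2 - 16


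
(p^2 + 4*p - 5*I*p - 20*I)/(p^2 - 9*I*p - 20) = (p + 4)/(p - 4*I)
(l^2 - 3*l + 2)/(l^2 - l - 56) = (-l^2 + 3*l - 2)/(-l^2 + l + 56)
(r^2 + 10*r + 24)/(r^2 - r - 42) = (r + 4)/(r - 7)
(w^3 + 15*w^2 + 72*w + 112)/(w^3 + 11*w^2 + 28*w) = (w + 4)/w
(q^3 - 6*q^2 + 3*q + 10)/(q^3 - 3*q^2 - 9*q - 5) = (q - 2)/(q + 1)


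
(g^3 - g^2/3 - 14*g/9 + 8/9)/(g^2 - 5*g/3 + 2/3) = g + 4/3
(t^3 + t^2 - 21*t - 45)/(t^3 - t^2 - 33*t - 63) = (t - 5)/(t - 7)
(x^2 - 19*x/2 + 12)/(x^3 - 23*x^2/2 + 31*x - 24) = 1/(x - 2)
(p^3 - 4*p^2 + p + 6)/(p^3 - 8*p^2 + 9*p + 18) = (p - 2)/(p - 6)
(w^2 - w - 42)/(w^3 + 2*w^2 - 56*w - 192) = (w - 7)/(w^2 - 4*w - 32)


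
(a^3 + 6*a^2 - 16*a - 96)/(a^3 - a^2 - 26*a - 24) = (a^2 + 2*a - 24)/(a^2 - 5*a - 6)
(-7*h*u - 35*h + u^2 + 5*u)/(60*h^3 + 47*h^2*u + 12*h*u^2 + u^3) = (-7*h*u - 35*h + u^2 + 5*u)/(60*h^3 + 47*h^2*u + 12*h*u^2 + u^3)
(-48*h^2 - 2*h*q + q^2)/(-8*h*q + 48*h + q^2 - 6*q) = (6*h + q)/(q - 6)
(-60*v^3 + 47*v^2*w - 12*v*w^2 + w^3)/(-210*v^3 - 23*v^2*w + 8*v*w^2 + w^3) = (12*v^2 - 7*v*w + w^2)/(42*v^2 + 13*v*w + w^2)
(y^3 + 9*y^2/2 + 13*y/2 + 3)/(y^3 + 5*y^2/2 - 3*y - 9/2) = (2*y^2 + 7*y + 6)/(2*y^2 + 3*y - 9)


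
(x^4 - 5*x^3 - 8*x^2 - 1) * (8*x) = 8*x^5 - 40*x^4 - 64*x^3 - 8*x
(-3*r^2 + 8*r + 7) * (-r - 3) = 3*r^3 + r^2 - 31*r - 21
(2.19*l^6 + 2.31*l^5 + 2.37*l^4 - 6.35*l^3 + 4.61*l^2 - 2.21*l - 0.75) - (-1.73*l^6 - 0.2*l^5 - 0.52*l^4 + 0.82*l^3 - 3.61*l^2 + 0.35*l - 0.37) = 3.92*l^6 + 2.51*l^5 + 2.89*l^4 - 7.17*l^3 + 8.22*l^2 - 2.56*l - 0.38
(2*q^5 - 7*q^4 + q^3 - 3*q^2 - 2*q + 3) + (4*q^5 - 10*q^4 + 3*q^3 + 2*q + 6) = 6*q^5 - 17*q^4 + 4*q^3 - 3*q^2 + 9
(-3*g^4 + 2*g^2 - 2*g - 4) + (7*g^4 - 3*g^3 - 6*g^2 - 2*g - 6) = 4*g^4 - 3*g^3 - 4*g^2 - 4*g - 10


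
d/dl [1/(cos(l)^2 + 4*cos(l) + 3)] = 2*(cos(l) + 2)*sin(l)/(cos(l)^2 + 4*cos(l) + 3)^2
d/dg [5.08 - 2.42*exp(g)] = -2.42*exp(g)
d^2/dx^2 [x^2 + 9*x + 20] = 2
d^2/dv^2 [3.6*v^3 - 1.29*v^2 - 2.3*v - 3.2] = 21.6*v - 2.58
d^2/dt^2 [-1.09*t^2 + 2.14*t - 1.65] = -2.18000000000000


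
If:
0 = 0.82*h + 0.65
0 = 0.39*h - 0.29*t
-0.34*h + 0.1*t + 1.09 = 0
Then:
No Solution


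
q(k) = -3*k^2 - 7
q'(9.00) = -54.00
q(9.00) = -250.00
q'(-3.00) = 18.00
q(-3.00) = -34.00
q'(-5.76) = 34.56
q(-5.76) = -106.53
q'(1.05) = -6.30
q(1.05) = -10.31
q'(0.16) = -0.96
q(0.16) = -7.08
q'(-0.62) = 3.72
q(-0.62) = -8.15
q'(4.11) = -24.66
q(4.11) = -57.68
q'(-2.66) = 15.96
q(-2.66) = -28.23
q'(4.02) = -24.12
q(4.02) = -55.48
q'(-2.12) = 12.72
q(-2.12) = -20.48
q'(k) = -6*k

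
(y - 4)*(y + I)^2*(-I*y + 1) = -I*y^4 + 3*y^3 + 4*I*y^3 - 12*y^2 + 3*I*y^2 - y - 12*I*y + 4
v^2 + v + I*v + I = (v + 1)*(v + I)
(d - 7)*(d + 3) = d^2 - 4*d - 21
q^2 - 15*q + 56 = (q - 8)*(q - 7)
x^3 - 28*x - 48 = (x - 6)*(x + 2)*(x + 4)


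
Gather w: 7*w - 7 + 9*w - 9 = 16*w - 16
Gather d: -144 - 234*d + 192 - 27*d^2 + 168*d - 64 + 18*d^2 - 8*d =-9*d^2 - 74*d - 16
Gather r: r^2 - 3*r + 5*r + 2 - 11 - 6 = r^2 + 2*r - 15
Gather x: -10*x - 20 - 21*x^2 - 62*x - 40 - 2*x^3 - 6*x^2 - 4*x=-2*x^3 - 27*x^2 - 76*x - 60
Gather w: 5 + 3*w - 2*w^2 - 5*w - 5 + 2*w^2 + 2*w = 0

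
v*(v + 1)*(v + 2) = v^3 + 3*v^2 + 2*v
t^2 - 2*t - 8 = (t - 4)*(t + 2)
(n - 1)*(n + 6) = n^2 + 5*n - 6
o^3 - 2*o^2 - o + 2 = (o - 2)*(o - 1)*(o + 1)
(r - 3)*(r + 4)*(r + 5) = r^3 + 6*r^2 - 7*r - 60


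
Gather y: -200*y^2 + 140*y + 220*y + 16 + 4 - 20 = -200*y^2 + 360*y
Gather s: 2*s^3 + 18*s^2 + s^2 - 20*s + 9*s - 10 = 2*s^3 + 19*s^2 - 11*s - 10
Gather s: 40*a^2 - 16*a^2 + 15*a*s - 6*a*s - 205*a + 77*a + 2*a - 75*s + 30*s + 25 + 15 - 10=24*a^2 - 126*a + s*(9*a - 45) + 30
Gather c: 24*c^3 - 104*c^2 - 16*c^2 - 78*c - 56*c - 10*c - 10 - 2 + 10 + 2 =24*c^3 - 120*c^2 - 144*c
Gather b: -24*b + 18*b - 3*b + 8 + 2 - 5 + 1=6 - 9*b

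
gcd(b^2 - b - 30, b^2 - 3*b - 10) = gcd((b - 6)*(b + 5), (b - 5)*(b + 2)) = 1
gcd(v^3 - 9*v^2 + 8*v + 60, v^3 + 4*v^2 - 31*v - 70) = v^2 - 3*v - 10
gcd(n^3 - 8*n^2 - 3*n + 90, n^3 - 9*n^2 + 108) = n^2 - 3*n - 18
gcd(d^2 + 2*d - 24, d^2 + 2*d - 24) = d^2 + 2*d - 24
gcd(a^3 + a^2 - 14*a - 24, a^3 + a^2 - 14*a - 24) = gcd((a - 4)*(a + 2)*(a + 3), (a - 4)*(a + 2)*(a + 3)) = a^3 + a^2 - 14*a - 24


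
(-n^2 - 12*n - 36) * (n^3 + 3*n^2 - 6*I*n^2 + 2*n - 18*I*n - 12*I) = -n^5 - 15*n^4 + 6*I*n^4 - 74*n^3 + 90*I*n^3 - 132*n^2 + 444*I*n^2 - 72*n + 792*I*n + 432*I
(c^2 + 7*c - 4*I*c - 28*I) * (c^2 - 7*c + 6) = c^4 - 4*I*c^3 - 43*c^2 + 42*c + 172*I*c - 168*I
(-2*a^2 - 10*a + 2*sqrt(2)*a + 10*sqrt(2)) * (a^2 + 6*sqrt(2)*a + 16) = -2*a^4 - 10*sqrt(2)*a^3 - 10*a^3 - 50*sqrt(2)*a^2 - 8*a^2 - 40*a + 32*sqrt(2)*a + 160*sqrt(2)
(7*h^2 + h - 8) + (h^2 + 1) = 8*h^2 + h - 7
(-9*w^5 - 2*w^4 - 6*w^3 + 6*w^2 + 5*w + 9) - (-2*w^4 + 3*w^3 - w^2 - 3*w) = -9*w^5 - 9*w^3 + 7*w^2 + 8*w + 9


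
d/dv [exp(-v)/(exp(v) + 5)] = (-2*exp(v) - 5)*exp(-v)/(exp(2*v) + 10*exp(v) + 25)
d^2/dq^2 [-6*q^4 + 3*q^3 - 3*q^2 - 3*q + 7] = -72*q^2 + 18*q - 6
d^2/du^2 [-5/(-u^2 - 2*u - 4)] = 10*(-u^2 - 2*u + 4*(u + 1)^2 - 4)/(u^2 + 2*u + 4)^3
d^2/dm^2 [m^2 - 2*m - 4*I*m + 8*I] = 2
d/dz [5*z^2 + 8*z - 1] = 10*z + 8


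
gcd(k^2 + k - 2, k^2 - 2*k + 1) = k - 1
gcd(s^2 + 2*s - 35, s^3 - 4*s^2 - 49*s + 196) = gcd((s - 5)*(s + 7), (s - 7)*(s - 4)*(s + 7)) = s + 7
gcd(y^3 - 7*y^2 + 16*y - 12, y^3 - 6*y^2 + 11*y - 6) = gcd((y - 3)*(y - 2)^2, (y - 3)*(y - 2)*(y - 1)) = y^2 - 5*y + 6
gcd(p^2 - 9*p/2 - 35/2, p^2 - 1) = 1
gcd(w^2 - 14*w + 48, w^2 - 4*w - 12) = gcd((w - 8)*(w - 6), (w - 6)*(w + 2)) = w - 6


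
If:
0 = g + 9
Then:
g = -9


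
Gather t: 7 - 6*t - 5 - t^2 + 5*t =-t^2 - t + 2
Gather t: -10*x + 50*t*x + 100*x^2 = 50*t*x + 100*x^2 - 10*x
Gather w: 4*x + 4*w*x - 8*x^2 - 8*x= 4*w*x - 8*x^2 - 4*x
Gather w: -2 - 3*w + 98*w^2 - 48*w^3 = -48*w^3 + 98*w^2 - 3*w - 2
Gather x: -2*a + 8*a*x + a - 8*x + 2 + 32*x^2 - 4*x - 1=-a + 32*x^2 + x*(8*a - 12) + 1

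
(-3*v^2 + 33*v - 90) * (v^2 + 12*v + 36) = -3*v^4 - 3*v^3 + 198*v^2 + 108*v - 3240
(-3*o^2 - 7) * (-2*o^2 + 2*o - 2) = 6*o^4 - 6*o^3 + 20*o^2 - 14*o + 14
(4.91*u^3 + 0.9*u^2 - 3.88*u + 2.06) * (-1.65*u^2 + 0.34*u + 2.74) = -8.1015*u^5 + 0.1844*u^4 + 20.1614*u^3 - 2.2522*u^2 - 9.9308*u + 5.6444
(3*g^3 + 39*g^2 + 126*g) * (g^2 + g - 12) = 3*g^5 + 42*g^4 + 129*g^3 - 342*g^2 - 1512*g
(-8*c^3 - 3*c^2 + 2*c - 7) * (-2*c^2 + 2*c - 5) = 16*c^5 - 10*c^4 + 30*c^3 + 33*c^2 - 24*c + 35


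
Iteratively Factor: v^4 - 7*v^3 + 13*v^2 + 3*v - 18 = (v - 2)*(v^3 - 5*v^2 + 3*v + 9) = (v - 3)*(v - 2)*(v^2 - 2*v - 3) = (v - 3)*(v - 2)*(v + 1)*(v - 3)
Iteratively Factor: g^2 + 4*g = (g + 4)*(g)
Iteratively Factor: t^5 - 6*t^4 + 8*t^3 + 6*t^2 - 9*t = (t - 3)*(t^4 - 3*t^3 - t^2 + 3*t) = t*(t - 3)*(t^3 - 3*t^2 - t + 3) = t*(t - 3)*(t - 1)*(t^2 - 2*t - 3) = t*(t - 3)^2*(t - 1)*(t + 1)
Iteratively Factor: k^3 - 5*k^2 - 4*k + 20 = (k - 5)*(k^2 - 4) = (k - 5)*(k - 2)*(k + 2)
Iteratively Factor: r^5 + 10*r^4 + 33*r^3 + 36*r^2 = (r + 3)*(r^4 + 7*r^3 + 12*r^2) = (r + 3)^2*(r^3 + 4*r^2) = (r + 3)^2*(r + 4)*(r^2) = r*(r + 3)^2*(r + 4)*(r)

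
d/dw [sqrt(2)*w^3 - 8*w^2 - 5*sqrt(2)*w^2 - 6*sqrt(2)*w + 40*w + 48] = 3*sqrt(2)*w^2 - 16*w - 10*sqrt(2)*w - 6*sqrt(2) + 40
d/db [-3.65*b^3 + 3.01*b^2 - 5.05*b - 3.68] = -10.95*b^2 + 6.02*b - 5.05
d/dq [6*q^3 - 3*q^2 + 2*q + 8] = 18*q^2 - 6*q + 2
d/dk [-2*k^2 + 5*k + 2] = 5 - 4*k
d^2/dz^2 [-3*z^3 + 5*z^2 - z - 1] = 10 - 18*z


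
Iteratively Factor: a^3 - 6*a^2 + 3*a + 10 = (a + 1)*(a^2 - 7*a + 10) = (a - 5)*(a + 1)*(a - 2)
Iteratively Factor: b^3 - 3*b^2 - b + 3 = (b + 1)*(b^2 - 4*b + 3) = (b - 1)*(b + 1)*(b - 3)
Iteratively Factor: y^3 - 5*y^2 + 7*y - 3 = (y - 3)*(y^2 - 2*y + 1) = (y - 3)*(y - 1)*(y - 1)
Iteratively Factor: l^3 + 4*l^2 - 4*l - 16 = (l - 2)*(l^2 + 6*l + 8) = (l - 2)*(l + 4)*(l + 2)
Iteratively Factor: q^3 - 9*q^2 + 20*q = (q)*(q^2 - 9*q + 20) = q*(q - 4)*(q - 5)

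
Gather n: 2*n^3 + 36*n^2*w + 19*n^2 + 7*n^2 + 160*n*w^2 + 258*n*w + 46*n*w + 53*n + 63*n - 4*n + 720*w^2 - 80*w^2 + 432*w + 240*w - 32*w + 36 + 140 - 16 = 2*n^3 + n^2*(36*w + 26) + n*(160*w^2 + 304*w + 112) + 640*w^2 + 640*w + 160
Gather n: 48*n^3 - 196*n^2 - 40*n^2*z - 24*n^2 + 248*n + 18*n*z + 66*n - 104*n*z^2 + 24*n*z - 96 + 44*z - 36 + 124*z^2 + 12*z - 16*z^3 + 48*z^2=48*n^3 + n^2*(-40*z - 220) + n*(-104*z^2 + 42*z + 314) - 16*z^3 + 172*z^2 + 56*z - 132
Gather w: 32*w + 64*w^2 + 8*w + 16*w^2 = 80*w^2 + 40*w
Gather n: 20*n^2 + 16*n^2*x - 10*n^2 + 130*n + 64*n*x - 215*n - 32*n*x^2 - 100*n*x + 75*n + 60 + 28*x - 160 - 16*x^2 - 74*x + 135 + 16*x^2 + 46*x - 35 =n^2*(16*x + 10) + n*(-32*x^2 - 36*x - 10)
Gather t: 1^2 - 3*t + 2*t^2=2*t^2 - 3*t + 1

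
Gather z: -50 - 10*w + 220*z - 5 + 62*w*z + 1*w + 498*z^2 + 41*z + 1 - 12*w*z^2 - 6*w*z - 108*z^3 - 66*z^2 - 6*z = -9*w - 108*z^3 + z^2*(432 - 12*w) + z*(56*w + 255) - 54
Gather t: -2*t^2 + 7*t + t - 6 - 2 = -2*t^2 + 8*t - 8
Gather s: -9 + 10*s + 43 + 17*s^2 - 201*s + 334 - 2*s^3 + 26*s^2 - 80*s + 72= -2*s^3 + 43*s^2 - 271*s + 440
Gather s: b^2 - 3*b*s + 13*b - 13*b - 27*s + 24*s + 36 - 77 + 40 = b^2 + s*(-3*b - 3) - 1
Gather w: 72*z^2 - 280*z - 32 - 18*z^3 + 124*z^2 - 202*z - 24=-18*z^3 + 196*z^2 - 482*z - 56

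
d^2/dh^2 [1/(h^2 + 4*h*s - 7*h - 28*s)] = 2*(-h^2 - 4*h*s + 7*h + 28*s + (2*h + 4*s - 7)^2)/(h^2 + 4*h*s - 7*h - 28*s)^3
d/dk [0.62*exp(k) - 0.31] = 0.62*exp(k)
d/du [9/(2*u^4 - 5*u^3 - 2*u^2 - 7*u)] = 9*(-8*u^3 + 15*u^2 + 4*u + 7)/(u^2*(-2*u^3 + 5*u^2 + 2*u + 7)^2)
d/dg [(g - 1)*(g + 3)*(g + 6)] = 3*g^2 + 16*g + 9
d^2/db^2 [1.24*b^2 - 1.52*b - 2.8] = 2.48000000000000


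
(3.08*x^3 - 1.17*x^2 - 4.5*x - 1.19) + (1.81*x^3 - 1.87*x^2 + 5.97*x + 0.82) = 4.89*x^3 - 3.04*x^2 + 1.47*x - 0.37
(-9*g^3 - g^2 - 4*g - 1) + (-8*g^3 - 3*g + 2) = -17*g^3 - g^2 - 7*g + 1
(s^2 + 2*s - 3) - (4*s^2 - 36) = -3*s^2 + 2*s + 33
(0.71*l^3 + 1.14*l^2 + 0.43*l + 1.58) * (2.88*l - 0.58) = 2.0448*l^4 + 2.8714*l^3 + 0.5772*l^2 + 4.301*l - 0.9164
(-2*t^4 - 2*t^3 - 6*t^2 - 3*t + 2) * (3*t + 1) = -6*t^5 - 8*t^4 - 20*t^3 - 15*t^2 + 3*t + 2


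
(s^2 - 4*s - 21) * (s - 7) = s^3 - 11*s^2 + 7*s + 147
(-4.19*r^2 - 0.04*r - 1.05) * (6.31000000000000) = -26.4389*r^2 - 0.2524*r - 6.6255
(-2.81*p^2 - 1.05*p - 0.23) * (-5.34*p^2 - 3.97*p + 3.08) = 15.0054*p^4 + 16.7627*p^3 - 3.2581*p^2 - 2.3209*p - 0.7084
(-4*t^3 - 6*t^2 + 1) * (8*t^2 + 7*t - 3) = -32*t^5 - 76*t^4 - 30*t^3 + 26*t^2 + 7*t - 3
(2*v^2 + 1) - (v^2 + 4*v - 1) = v^2 - 4*v + 2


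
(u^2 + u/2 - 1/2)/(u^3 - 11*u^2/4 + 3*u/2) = 2*(2*u^2 + u - 1)/(u*(4*u^2 - 11*u + 6))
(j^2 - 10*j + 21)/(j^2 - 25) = (j^2 - 10*j + 21)/(j^2 - 25)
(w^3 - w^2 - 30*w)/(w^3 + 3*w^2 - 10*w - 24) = w*(w^2 - w - 30)/(w^3 + 3*w^2 - 10*w - 24)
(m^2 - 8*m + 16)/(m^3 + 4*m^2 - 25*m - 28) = (m - 4)/(m^2 + 8*m + 7)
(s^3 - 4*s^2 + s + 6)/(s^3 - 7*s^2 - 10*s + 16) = (s^3 - 4*s^2 + s + 6)/(s^3 - 7*s^2 - 10*s + 16)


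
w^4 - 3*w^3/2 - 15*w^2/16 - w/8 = w*(w - 2)*(w + 1/4)^2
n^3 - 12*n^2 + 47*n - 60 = (n - 5)*(n - 4)*(n - 3)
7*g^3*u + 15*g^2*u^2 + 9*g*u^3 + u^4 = u*(g + u)^2*(7*g + u)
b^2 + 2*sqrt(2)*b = b*(b + 2*sqrt(2))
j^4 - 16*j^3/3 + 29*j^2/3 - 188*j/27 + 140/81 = (j - 7/3)*(j - 5/3)*(j - 2/3)^2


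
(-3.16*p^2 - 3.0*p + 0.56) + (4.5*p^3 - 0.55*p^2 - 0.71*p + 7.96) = 4.5*p^3 - 3.71*p^2 - 3.71*p + 8.52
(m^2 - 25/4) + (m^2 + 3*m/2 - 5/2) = 2*m^2 + 3*m/2 - 35/4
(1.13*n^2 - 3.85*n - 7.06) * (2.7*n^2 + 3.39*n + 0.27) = 3.051*n^4 - 6.5643*n^3 - 31.8084*n^2 - 24.9729*n - 1.9062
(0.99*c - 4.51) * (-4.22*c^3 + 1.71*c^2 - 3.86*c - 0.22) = -4.1778*c^4 + 20.7251*c^3 - 11.5335*c^2 + 17.1908*c + 0.9922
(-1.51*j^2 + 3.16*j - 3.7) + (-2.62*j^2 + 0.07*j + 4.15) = -4.13*j^2 + 3.23*j + 0.45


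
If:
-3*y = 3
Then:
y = -1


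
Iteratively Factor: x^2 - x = (x)*(x - 1)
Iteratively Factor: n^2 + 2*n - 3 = (n - 1)*(n + 3)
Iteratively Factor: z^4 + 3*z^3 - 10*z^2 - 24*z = (z + 2)*(z^3 + z^2 - 12*z) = (z - 3)*(z + 2)*(z^2 + 4*z) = z*(z - 3)*(z + 2)*(z + 4)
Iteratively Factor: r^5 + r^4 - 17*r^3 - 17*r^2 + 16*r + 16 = (r - 4)*(r^4 + 5*r^3 + 3*r^2 - 5*r - 4) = (r - 4)*(r + 1)*(r^3 + 4*r^2 - r - 4) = (r - 4)*(r - 1)*(r + 1)*(r^2 + 5*r + 4) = (r - 4)*(r - 1)*(r + 1)*(r + 4)*(r + 1)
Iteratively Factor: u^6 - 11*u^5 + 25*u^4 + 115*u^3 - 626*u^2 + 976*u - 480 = (u - 1)*(u^5 - 10*u^4 + 15*u^3 + 130*u^2 - 496*u + 480) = (u - 3)*(u - 1)*(u^4 - 7*u^3 - 6*u^2 + 112*u - 160) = (u - 3)*(u - 1)*(u + 4)*(u^3 - 11*u^2 + 38*u - 40) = (u - 4)*(u - 3)*(u - 1)*(u + 4)*(u^2 - 7*u + 10) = (u - 5)*(u - 4)*(u - 3)*(u - 1)*(u + 4)*(u - 2)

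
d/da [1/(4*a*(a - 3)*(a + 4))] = (-a*(a - 3) - a*(a + 4) - (a - 3)*(a + 4))/(4*a^2*(a - 3)^2*(a + 4)^2)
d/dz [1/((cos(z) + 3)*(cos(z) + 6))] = (2*cos(z) + 9)*sin(z)/((cos(z) + 3)^2*(cos(z) + 6)^2)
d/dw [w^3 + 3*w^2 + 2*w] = 3*w^2 + 6*w + 2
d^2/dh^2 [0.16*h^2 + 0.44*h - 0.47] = 0.320000000000000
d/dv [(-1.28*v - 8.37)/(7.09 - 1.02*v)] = (124.873334 - 17.964852*v)/(1.02*v - 7.09)^3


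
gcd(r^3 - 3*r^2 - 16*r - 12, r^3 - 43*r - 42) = r + 1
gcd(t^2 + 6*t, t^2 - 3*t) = t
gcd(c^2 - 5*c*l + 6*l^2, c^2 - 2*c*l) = c - 2*l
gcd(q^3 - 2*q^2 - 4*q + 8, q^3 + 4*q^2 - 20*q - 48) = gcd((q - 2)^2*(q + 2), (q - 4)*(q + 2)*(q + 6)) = q + 2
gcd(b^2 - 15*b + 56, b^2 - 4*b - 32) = b - 8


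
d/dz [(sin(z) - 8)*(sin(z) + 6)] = 2*(sin(z) - 1)*cos(z)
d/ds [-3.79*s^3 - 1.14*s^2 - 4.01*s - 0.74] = -11.37*s^2 - 2.28*s - 4.01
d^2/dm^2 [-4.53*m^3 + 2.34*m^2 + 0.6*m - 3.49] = 4.68 - 27.18*m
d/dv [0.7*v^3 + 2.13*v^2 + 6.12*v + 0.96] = 2.1*v^2 + 4.26*v + 6.12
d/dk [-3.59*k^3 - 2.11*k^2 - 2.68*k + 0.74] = -10.77*k^2 - 4.22*k - 2.68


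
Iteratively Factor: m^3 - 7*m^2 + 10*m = (m - 2)*(m^2 - 5*m) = (m - 5)*(m - 2)*(m)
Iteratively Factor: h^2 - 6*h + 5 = (h - 1)*(h - 5)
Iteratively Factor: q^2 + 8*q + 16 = (q + 4)*(q + 4)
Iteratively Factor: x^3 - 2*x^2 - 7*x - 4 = (x - 4)*(x^2 + 2*x + 1) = (x - 4)*(x + 1)*(x + 1)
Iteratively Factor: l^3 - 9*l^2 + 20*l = (l)*(l^2 - 9*l + 20) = l*(l - 4)*(l - 5)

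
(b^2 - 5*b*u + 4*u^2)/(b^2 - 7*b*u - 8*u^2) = (-b^2 + 5*b*u - 4*u^2)/(-b^2 + 7*b*u + 8*u^2)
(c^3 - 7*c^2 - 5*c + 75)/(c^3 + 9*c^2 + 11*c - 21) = (c^2 - 10*c + 25)/(c^2 + 6*c - 7)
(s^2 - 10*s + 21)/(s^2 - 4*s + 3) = (s - 7)/(s - 1)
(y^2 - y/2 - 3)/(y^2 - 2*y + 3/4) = 2*(2*y^2 - y - 6)/(4*y^2 - 8*y + 3)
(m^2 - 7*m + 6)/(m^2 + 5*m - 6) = (m - 6)/(m + 6)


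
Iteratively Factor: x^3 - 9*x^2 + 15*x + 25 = (x + 1)*(x^2 - 10*x + 25) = (x - 5)*(x + 1)*(x - 5)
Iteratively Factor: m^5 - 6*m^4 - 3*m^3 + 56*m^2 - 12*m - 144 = (m + 2)*(m^4 - 8*m^3 + 13*m^2 + 30*m - 72) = (m - 4)*(m + 2)*(m^3 - 4*m^2 - 3*m + 18) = (m - 4)*(m + 2)^2*(m^2 - 6*m + 9) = (m - 4)*(m - 3)*(m + 2)^2*(m - 3)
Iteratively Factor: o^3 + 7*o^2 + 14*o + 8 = (o + 2)*(o^2 + 5*o + 4) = (o + 2)*(o + 4)*(o + 1)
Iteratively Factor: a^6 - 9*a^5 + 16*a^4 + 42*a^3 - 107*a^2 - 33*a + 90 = (a + 2)*(a^5 - 11*a^4 + 38*a^3 - 34*a^2 - 39*a + 45) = (a - 1)*(a + 2)*(a^4 - 10*a^3 + 28*a^2 - 6*a - 45) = (a - 5)*(a - 1)*(a + 2)*(a^3 - 5*a^2 + 3*a + 9) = (a - 5)*(a - 3)*(a - 1)*(a + 2)*(a^2 - 2*a - 3) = (a - 5)*(a - 3)^2*(a - 1)*(a + 2)*(a + 1)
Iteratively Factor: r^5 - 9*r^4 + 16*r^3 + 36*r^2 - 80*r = (r - 4)*(r^4 - 5*r^3 - 4*r^2 + 20*r) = (r - 4)*(r + 2)*(r^3 - 7*r^2 + 10*r) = r*(r - 4)*(r + 2)*(r^2 - 7*r + 10) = r*(r - 4)*(r - 2)*(r + 2)*(r - 5)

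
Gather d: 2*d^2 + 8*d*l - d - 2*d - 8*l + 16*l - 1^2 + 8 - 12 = 2*d^2 + d*(8*l - 3) + 8*l - 5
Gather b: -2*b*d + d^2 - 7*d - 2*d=-2*b*d + d^2 - 9*d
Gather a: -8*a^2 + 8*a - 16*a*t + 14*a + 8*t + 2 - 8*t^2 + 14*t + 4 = -8*a^2 + a*(22 - 16*t) - 8*t^2 + 22*t + 6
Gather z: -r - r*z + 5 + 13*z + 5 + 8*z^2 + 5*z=-r + 8*z^2 + z*(18 - r) + 10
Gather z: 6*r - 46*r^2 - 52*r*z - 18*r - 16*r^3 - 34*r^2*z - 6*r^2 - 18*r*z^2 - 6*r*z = -16*r^3 - 52*r^2 - 18*r*z^2 - 12*r + z*(-34*r^2 - 58*r)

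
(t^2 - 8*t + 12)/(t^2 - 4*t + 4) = (t - 6)/(t - 2)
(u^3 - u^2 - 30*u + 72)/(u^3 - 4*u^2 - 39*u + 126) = (u - 4)/(u - 7)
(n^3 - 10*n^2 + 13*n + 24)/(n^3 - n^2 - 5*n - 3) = (n - 8)/(n + 1)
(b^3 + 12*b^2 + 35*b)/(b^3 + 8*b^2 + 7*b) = (b + 5)/(b + 1)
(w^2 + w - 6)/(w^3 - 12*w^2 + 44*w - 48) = (w + 3)/(w^2 - 10*w + 24)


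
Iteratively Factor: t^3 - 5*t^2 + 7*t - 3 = (t - 1)*(t^2 - 4*t + 3) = (t - 1)^2*(t - 3)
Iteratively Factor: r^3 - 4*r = (r)*(r^2 - 4) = r*(r - 2)*(r + 2)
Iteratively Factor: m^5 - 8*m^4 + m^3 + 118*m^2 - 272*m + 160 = (m - 5)*(m^4 - 3*m^3 - 14*m^2 + 48*m - 32) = (m - 5)*(m - 1)*(m^3 - 2*m^2 - 16*m + 32) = (m - 5)*(m - 1)*(m + 4)*(m^2 - 6*m + 8) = (m - 5)*(m - 4)*(m - 1)*(m + 4)*(m - 2)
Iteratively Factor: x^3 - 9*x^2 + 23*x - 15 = (x - 1)*(x^2 - 8*x + 15) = (x - 5)*(x - 1)*(x - 3)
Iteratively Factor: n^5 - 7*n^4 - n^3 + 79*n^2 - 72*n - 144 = (n - 4)*(n^4 - 3*n^3 - 13*n^2 + 27*n + 36) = (n - 4)*(n + 1)*(n^3 - 4*n^2 - 9*n + 36) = (n - 4)^2*(n + 1)*(n^2 - 9) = (n - 4)^2*(n - 3)*(n + 1)*(n + 3)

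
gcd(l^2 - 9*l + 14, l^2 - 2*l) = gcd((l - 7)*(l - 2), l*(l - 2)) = l - 2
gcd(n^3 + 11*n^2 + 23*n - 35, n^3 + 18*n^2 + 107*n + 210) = n^2 + 12*n + 35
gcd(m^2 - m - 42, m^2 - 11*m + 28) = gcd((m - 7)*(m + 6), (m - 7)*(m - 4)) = m - 7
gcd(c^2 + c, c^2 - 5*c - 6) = c + 1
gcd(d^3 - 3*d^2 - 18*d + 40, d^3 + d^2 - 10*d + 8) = d^2 + 2*d - 8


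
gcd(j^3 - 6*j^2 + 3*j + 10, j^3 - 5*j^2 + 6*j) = j - 2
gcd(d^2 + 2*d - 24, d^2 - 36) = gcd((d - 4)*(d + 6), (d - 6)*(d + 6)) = d + 6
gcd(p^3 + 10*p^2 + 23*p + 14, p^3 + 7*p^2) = p + 7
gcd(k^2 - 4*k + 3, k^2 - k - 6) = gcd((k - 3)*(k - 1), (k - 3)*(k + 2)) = k - 3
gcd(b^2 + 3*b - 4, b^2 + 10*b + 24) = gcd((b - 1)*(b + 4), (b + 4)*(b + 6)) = b + 4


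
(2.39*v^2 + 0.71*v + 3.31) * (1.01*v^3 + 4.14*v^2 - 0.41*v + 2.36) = 2.4139*v^5 + 10.6117*v^4 + 5.3026*v^3 + 19.0527*v^2 + 0.3185*v + 7.8116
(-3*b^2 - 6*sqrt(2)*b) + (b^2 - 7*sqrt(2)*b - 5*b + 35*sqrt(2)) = -2*b^2 - 13*sqrt(2)*b - 5*b + 35*sqrt(2)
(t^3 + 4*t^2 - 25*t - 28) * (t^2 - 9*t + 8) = t^5 - 5*t^4 - 53*t^3 + 229*t^2 + 52*t - 224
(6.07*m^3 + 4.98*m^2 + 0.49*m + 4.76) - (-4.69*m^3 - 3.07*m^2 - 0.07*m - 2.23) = 10.76*m^3 + 8.05*m^2 + 0.56*m + 6.99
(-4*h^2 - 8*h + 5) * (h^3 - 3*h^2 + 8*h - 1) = -4*h^5 + 4*h^4 - 3*h^3 - 75*h^2 + 48*h - 5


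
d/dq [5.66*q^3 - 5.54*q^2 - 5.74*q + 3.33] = 16.98*q^2 - 11.08*q - 5.74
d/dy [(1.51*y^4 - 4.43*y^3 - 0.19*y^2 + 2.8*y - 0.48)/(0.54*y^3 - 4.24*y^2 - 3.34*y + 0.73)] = (0.8154*y^6 - 12.8048*y^5 + 3.75559999999999*y^4 + 30.9776*y^3 + 3.5825*y^2 - 4.3478*y + 0.4408)/(0.2916*y^6 - 4.5792*y^5 + 14.3704*y^4 + 29.1116*y^3 + 4.9652*y^2 - 4.8764*y + 0.5329)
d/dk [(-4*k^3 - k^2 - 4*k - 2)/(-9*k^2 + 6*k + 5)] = 2*(18*k^4 - 24*k^3 - 51*k^2 - 23*k - 4)/(81*k^4 - 108*k^3 - 54*k^2 + 60*k + 25)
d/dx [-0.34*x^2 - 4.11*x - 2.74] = -0.68*x - 4.11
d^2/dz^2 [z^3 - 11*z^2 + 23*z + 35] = 6*z - 22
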